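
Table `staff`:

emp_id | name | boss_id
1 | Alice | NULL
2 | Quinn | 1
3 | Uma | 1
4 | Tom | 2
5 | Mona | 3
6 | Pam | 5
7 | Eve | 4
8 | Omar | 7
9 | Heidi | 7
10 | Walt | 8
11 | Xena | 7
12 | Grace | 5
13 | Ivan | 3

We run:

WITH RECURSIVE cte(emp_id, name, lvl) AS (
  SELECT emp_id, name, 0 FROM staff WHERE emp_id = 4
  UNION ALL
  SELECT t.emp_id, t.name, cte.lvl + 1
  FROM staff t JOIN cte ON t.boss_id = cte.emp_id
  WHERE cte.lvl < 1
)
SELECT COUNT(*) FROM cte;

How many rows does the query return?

Base: emp_id=4 (Tom) at lvl 0.
Iteration 1: rows with boss_id in {4} -> Eve (id 7, lvl 1).
Iteration 2: lvl < 1 fails for all current rows; recursion stops.
Total rows emitted: 2.

2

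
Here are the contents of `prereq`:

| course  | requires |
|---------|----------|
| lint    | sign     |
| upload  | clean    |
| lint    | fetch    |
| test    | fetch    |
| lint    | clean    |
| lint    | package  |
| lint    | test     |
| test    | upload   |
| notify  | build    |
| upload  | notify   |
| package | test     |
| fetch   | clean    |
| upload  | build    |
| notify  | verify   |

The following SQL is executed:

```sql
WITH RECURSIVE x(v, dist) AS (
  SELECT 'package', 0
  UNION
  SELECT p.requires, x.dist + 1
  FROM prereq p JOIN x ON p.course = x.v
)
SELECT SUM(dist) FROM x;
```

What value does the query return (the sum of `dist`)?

22

Base: (package, dist=0).
Iteration 1: edges from {package} -> (test, dist=1).
Iteration 2: edges from {test} -> (fetch, dist=2), (upload, dist=2).
Iteration 3: edges from {fetch,upload} -> (build, dist=3), (clean, dist=3), (notify, dist=3). [UNION drops 1 duplicate row(s)]
Iteration 4: edges from {build,clean,notify} -> (build, dist=4), (verify, dist=4).
Iteration 5: no outgoing edges from {build,verify}; recursion stops.
SUM(dist) = 0 + 1 + 2 + 2 + 3 + 3 + 3 + 4 + 4 = 22.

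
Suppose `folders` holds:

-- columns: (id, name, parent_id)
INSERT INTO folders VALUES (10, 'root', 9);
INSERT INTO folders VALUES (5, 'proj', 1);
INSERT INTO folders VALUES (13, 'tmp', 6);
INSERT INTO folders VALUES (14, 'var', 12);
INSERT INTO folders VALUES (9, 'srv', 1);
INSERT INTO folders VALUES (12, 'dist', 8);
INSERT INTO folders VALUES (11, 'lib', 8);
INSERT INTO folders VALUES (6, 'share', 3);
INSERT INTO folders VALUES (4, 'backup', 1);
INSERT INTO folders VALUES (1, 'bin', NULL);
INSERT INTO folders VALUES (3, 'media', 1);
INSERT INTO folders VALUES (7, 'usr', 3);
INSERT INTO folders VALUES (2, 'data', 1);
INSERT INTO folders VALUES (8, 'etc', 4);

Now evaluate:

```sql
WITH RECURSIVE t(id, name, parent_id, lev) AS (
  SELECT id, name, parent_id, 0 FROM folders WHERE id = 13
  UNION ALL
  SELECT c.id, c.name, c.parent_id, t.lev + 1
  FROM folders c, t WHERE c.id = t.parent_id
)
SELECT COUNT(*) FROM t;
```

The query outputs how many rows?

Base: id=13 (tmp), parent_id=6, lev 0.
Iteration 1: join on id=6 -> share (id 6, parent_id=3, lev 1).
Iteration 2: join on id=3 -> media (id 3, parent_id=1, lev 2).
Iteration 3: join on id=1 -> bin (id 1, parent_id=NULL, lev 3).
Iteration 4: parent_id is NULL; no match; recursion stops.
Total rows emitted: 4.

4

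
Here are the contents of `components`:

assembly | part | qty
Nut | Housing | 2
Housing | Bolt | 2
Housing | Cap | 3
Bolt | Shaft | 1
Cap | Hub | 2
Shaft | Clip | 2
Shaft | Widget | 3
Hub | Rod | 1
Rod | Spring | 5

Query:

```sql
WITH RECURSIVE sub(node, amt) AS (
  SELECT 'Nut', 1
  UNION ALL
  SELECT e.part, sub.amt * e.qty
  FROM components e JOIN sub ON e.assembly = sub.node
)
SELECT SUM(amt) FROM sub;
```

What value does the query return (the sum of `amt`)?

121

Base: (Nut, amt=1).
Iteration 1: components of {Nut} -> Housing = 1*2 = 2.
Iteration 2: components of {Housing} -> Bolt = 2*2 = 4, Cap = 2*3 = 6.
Iteration 3: components of {Bolt,Cap} -> Hub = 6*2 = 12, Shaft = 4*1 = 4.
Iteration 4: components of {Hub,Shaft} -> Clip = 4*2 = 8, Rod = 12*1 = 12, Widget = 4*3 = 12.
Iteration 5: components of {Clip,Rod,Widget} -> Spring = 12*5 = 60.
Iteration 6: no further components; recursion stops.
SUM(amt) = 1 + 2 + 4 + 6 + 4 + 12 + 8 + 12 + 12 + 60 = 121.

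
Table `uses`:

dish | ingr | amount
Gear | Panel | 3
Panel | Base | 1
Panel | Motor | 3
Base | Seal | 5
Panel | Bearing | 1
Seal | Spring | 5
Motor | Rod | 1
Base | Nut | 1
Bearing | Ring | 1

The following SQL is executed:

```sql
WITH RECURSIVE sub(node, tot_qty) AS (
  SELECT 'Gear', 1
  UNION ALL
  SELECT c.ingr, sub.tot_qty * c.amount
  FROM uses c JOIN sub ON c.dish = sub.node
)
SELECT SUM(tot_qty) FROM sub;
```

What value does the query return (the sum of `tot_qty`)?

Base: (Gear, tot_qty=1).
Iteration 1: components of {Gear} -> Panel = 1*3 = 3.
Iteration 2: components of {Panel} -> Base = 3*1 = 3, Bearing = 3*1 = 3, Motor = 3*3 = 9.
Iteration 3: components of {Base,Bearing,Motor} -> Nut = 3*1 = 3, Ring = 3*1 = 3, Rod = 9*1 = 9, Seal = 3*5 = 15.
Iteration 4: components of {Nut,Ring,Rod,Seal} -> Spring = 15*5 = 75.
Iteration 5: no further components; recursion stops.
SUM(tot_qty) = 1 + 3 + 3 + 9 + 3 + 15 + 3 + 9 + 3 + 75 = 124.

124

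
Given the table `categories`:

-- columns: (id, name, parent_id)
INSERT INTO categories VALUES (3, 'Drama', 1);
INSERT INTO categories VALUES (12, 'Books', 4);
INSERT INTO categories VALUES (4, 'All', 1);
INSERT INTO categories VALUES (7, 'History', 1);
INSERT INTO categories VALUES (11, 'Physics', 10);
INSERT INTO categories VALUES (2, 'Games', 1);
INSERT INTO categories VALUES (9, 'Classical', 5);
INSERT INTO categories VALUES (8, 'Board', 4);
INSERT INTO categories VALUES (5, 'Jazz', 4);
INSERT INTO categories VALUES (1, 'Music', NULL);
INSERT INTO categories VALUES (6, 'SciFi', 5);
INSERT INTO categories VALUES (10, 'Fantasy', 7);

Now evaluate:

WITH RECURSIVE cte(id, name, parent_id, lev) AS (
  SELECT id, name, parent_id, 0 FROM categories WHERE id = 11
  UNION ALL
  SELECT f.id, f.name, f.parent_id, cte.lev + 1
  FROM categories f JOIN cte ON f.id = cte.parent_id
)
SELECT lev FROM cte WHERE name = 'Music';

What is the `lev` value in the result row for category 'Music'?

Base: id=11 (Physics), parent_id=10, lev 0.
Iteration 1: join on id=10 -> Fantasy (id 10, parent_id=7, lev 1).
Iteration 2: join on id=7 -> History (id 7, parent_id=1, lev 2).
Iteration 3: join on id=1 -> Music (id 1, parent_id=NULL, lev 3).
Iteration 4: parent_id is NULL; no match; recursion stops.

3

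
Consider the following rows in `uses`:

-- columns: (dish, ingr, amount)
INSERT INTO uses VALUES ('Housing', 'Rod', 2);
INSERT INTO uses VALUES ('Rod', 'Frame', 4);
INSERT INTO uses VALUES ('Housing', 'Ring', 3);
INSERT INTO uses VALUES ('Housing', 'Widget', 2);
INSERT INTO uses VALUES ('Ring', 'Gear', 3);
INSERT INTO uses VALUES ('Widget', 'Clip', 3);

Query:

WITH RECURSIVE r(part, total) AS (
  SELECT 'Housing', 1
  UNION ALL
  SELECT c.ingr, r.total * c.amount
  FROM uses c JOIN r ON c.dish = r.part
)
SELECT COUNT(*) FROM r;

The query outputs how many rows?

Base: (Housing, total=1).
Iteration 1: components of {Housing} -> Ring = 1*3 = 3, Rod = 1*2 = 2, Widget = 1*2 = 2.
Iteration 2: components of {Ring,Rod,Widget} -> Clip = 2*3 = 6, Frame = 2*4 = 8, Gear = 3*3 = 9.
Iteration 3: no further components; recursion stops.
Total rows emitted: 7.

7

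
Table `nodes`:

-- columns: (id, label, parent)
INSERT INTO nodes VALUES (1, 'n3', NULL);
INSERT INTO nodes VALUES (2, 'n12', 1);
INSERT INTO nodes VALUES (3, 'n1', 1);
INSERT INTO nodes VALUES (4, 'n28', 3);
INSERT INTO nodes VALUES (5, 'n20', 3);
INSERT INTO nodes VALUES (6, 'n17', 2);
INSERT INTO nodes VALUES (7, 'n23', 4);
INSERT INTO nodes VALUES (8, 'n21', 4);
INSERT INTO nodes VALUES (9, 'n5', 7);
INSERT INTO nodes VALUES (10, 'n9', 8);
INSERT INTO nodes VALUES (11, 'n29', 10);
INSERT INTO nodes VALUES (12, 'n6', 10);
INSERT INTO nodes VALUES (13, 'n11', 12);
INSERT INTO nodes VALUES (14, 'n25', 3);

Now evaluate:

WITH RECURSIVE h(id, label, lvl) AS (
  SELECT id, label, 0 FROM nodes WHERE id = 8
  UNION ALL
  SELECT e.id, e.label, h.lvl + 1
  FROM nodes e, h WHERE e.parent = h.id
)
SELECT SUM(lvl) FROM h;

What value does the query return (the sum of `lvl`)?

Base: id=8 (n21) at lvl 0.
Iteration 1: rows with parent in {8} -> n9 (id 10, lvl 1).
Iteration 2: rows with parent in {10} -> n29 (id 11, lvl 2), n6 (id 12, lvl 2).
Iteration 3: rows with parent in {11,12} -> n11 (id 13, lvl 3).
Iteration 4: no rows with parent in {13}; recursion stops.
SUM(lvl) = 0 + 1 + 2 + 2 + 3 = 8.

8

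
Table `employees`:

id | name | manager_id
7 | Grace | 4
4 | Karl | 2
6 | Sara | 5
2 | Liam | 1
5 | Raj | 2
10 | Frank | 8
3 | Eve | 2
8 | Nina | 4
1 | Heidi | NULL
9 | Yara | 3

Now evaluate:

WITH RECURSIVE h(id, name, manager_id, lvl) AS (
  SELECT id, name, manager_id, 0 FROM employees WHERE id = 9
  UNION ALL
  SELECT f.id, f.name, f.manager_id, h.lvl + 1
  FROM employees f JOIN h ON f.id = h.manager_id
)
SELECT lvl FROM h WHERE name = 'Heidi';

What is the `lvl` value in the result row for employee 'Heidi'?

3

Base: id=9 (Yara), manager_id=3, lvl 0.
Iteration 1: join on id=3 -> Eve (id 3, manager_id=2, lvl 1).
Iteration 2: join on id=2 -> Liam (id 2, manager_id=1, lvl 2).
Iteration 3: join on id=1 -> Heidi (id 1, manager_id=NULL, lvl 3).
Iteration 4: manager_id is NULL; no match; recursion stops.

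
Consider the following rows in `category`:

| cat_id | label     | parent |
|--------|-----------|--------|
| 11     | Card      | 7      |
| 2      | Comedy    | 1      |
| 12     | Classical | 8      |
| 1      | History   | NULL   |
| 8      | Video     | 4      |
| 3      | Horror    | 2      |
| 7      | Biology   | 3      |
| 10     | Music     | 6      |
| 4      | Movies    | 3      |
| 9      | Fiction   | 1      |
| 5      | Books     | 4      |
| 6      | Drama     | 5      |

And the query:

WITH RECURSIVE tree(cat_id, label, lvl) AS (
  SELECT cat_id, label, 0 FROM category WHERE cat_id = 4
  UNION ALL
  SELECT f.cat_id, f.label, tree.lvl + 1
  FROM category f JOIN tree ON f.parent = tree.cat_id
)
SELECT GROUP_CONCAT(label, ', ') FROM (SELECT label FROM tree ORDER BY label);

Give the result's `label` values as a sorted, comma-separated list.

Base: cat_id=4 (Movies) at lvl 0.
Iteration 1: rows with parent in {4} -> Books (id 5, lvl 1), Video (id 8, lvl 1).
Iteration 2: rows with parent in {5,8} -> Drama (id 6, lvl 2), Classical (id 12, lvl 2).
Iteration 3: rows with parent in {6,12} -> Music (id 10, lvl 3).
Iteration 4: no rows with parent in {10}; recursion stops.

Books, Classical, Drama, Movies, Music, Video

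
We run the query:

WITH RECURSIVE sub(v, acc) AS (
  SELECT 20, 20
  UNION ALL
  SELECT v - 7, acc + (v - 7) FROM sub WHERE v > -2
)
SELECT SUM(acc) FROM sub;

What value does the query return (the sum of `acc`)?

160

Base: v=20, acc=20.
Iteration 1: 20 > -2 holds -> v = 20 - 7 = 13, acc = 20 + 13 = 33.
Iteration 2: 13 > -2 holds -> v = 13 - 7 = 6, acc = 33 + 6 = 39.
Iteration 3: 6 > -2 holds -> v = 6 - 7 = -1, acc = 39 + -1 = 38.
Iteration 4: -1 > -2 holds -> v = -1 - 7 = -8, acc = 38 + -8 = 30.
Iteration 5: -8 > -2 fails; recursion stops.
SUM(acc) = 20 + 33 + 39 + 38 + 30 = 160.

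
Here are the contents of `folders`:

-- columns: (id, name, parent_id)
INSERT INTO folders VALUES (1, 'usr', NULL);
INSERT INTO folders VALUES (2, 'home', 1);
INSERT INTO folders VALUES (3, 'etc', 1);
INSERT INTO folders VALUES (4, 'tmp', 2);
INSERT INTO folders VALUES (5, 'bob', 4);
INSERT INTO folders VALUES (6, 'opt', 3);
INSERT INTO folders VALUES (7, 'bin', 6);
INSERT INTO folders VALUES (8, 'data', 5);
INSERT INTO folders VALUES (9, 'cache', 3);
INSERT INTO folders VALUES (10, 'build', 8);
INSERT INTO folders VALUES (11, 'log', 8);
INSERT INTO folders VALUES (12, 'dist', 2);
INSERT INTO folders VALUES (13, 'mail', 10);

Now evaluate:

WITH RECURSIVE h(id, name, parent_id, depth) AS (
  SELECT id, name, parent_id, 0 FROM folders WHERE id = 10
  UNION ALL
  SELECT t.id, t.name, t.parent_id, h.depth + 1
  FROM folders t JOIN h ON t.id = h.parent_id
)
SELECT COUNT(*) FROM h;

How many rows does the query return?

6

Base: id=10 (build), parent_id=8, depth 0.
Iteration 1: join on id=8 -> data (id 8, parent_id=5, depth 1).
Iteration 2: join on id=5 -> bob (id 5, parent_id=4, depth 2).
Iteration 3: join on id=4 -> tmp (id 4, parent_id=2, depth 3).
Iteration 4: join on id=2 -> home (id 2, parent_id=1, depth 4).
Iteration 5: join on id=1 -> usr (id 1, parent_id=NULL, depth 5).
Iteration 6: parent_id is NULL; no match; recursion stops.
Total rows emitted: 6.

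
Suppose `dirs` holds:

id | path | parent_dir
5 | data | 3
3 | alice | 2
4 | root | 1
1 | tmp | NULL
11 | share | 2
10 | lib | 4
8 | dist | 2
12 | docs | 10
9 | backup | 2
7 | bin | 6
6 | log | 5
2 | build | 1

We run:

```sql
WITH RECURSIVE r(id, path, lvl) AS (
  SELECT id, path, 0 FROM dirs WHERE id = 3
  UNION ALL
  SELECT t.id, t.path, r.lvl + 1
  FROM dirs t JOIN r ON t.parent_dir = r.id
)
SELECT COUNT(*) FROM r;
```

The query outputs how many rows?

Base: id=3 (alice) at lvl 0.
Iteration 1: rows with parent_dir in {3} -> data (id 5, lvl 1).
Iteration 2: rows with parent_dir in {5} -> log (id 6, lvl 2).
Iteration 3: rows with parent_dir in {6} -> bin (id 7, lvl 3).
Iteration 4: no rows with parent_dir in {7}; recursion stops.
Total rows emitted: 4.

4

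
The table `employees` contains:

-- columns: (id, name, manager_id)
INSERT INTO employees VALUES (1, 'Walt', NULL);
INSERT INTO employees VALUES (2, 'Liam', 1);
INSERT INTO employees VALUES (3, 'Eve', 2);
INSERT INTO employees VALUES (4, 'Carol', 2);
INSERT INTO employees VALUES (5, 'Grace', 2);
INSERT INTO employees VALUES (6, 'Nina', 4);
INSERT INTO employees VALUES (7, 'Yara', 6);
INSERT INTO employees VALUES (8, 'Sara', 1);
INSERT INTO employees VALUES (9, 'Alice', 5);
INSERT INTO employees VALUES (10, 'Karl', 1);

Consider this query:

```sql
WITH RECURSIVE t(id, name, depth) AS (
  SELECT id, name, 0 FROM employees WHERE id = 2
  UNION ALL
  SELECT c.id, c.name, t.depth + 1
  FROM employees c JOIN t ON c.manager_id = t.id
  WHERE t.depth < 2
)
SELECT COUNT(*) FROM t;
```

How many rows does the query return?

Base: id=2 (Liam) at depth 0.
Iteration 1: rows with manager_id in {2} -> Eve (id 3, depth 1), Carol (id 4, depth 1), Grace (id 5, depth 1).
Iteration 2: rows with manager_id in {3,4,5} -> Nina (id 6, depth 2), Alice (id 9, depth 2).
Iteration 3: depth < 2 fails for all current rows; recursion stops.
Total rows emitted: 6.

6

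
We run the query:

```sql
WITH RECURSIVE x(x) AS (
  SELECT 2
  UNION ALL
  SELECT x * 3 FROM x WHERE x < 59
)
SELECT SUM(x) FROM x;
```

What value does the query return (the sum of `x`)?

Base: x=2.
Iteration 1: 2 < 59 holds -> x = 2 * 3 = 6.
Iteration 2: 6 < 59 holds -> x = 6 * 3 = 18.
Iteration 3: 18 < 59 holds -> x = 18 * 3 = 54.
Iteration 4: 54 < 59 holds -> x = 54 * 3 = 162.
Iteration 5: 162 < 59 fails; recursion stops.
SUM(x) = 2 + 6 + 18 + 54 + 162 = 242.

242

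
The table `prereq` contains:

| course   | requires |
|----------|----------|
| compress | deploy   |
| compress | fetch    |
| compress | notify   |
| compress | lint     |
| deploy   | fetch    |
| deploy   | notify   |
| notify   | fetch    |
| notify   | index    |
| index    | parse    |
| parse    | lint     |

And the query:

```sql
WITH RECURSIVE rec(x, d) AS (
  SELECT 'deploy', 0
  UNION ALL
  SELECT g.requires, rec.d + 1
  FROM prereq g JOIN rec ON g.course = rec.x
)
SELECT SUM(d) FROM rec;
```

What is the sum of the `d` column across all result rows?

Base: (deploy, d=0).
Iteration 1: edges from {deploy} -> (fetch, d=1), (notify, d=1).
Iteration 2: edges from {fetch,notify} -> (fetch, d=2), (index, d=2).
Iteration 3: edges from {fetch,index} -> (parse, d=3).
Iteration 4: edges from {parse} -> (lint, d=4).
Iteration 5: no outgoing edges from {lint}; recursion stops.
SUM(d) = 0 + 1 + 1 + 2 + 2 + 3 + 4 = 13.

13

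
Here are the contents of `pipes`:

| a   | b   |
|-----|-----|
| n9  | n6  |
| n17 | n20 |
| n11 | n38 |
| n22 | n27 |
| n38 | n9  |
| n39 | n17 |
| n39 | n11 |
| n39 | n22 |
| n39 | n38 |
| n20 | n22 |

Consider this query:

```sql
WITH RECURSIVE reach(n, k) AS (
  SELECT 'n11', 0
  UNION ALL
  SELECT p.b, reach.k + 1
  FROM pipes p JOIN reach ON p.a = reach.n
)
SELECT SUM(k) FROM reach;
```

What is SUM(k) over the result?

Base: (n11, k=0).
Iteration 1: edges from {n11} -> (n38, k=1).
Iteration 2: edges from {n38} -> (n9, k=2).
Iteration 3: edges from {n9} -> (n6, k=3).
Iteration 4: no outgoing edges from {n6}; recursion stops.
SUM(k) = 0 + 1 + 2 + 3 = 6.

6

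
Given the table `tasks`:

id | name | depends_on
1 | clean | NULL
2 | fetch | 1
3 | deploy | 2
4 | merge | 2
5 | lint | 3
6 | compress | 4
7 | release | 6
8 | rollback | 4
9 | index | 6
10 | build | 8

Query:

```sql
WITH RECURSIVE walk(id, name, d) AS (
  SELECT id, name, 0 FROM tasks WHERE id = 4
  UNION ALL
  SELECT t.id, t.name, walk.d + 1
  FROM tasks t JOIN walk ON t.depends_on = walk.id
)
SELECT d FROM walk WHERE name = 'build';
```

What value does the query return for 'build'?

2

Base: id=4 (merge) at d 0.
Iteration 1: rows with depends_on in {4} -> compress (id 6, d 1), rollback (id 8, d 1).
Iteration 2: rows with depends_on in {6,8} -> release (id 7, d 2), index (id 9, d 2), build (id 10, d 2).
Iteration 3: no rows with depends_on in {7,9,10}; recursion stops.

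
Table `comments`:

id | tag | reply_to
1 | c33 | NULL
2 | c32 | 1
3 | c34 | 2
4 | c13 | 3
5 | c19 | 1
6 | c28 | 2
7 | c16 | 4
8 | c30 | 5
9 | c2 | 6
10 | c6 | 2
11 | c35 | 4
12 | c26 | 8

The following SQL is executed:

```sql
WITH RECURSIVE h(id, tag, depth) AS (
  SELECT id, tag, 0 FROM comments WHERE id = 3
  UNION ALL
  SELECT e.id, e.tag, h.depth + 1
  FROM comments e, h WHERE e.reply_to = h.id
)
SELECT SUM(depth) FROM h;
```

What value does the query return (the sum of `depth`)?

Base: id=3 (c34) at depth 0.
Iteration 1: rows with reply_to in {3} -> c13 (id 4, depth 1).
Iteration 2: rows with reply_to in {4} -> c16 (id 7, depth 2), c35 (id 11, depth 2).
Iteration 3: no rows with reply_to in {7,11}; recursion stops.
SUM(depth) = 0 + 1 + 2 + 2 = 5.

5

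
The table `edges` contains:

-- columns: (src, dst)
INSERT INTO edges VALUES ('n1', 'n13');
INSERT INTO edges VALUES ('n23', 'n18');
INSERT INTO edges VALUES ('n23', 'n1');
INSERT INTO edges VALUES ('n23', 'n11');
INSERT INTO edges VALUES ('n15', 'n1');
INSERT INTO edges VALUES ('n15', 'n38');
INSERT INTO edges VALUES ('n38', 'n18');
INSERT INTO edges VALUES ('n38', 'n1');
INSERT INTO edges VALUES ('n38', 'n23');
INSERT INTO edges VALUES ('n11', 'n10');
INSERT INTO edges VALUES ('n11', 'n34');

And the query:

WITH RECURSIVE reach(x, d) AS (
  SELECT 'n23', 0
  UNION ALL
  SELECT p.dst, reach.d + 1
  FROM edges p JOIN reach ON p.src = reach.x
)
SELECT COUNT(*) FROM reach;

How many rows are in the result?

Base: (n23, d=0).
Iteration 1: edges from {n23} -> (n1, d=1), (n11, d=1), (n18, d=1).
Iteration 2: edges from {n1,n11,n18} -> (n10, d=2), (n13, d=2), (n34, d=2).
Iteration 3: no outgoing edges from {n10,n13,n34}; recursion stops.
Total rows emitted: 7.

7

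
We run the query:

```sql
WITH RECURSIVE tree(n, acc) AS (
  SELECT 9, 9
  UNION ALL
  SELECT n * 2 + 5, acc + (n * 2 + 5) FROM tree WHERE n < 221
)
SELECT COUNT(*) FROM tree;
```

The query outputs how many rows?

6

Base: n=9, acc=9.
Iteration 1: 9 < 221 holds -> n = 9 * 2 + 5 = 23, acc = 9 + 23 = 32.
Iteration 2: 23 < 221 holds -> n = 23 * 2 + 5 = 51, acc = 32 + 51 = 83.
Iteration 3: 51 < 221 holds -> n = 51 * 2 + 5 = 107, acc = 83 + 107 = 190.
Iteration 4: 107 < 221 holds -> n = 107 * 2 + 5 = 219, acc = 190 + 219 = 409.
Iteration 5: 219 < 221 holds -> n = 219 * 2 + 5 = 443, acc = 409 + 443 = 852.
Iteration 6: 443 < 221 fails; recursion stops.
Total rows emitted: 6.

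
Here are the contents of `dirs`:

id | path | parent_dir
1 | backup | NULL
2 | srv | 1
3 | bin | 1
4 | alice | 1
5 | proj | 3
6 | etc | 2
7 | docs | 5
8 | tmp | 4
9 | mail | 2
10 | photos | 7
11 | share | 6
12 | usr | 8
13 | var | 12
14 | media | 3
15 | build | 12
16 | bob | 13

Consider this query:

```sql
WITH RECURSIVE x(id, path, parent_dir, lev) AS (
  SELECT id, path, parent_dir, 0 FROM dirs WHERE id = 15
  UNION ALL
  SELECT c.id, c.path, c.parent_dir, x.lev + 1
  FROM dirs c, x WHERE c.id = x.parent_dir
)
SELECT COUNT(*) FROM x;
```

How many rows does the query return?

Base: id=15 (build), parent_dir=12, lev 0.
Iteration 1: join on id=12 -> usr (id 12, parent_dir=8, lev 1).
Iteration 2: join on id=8 -> tmp (id 8, parent_dir=4, lev 2).
Iteration 3: join on id=4 -> alice (id 4, parent_dir=1, lev 3).
Iteration 4: join on id=1 -> backup (id 1, parent_dir=NULL, lev 4).
Iteration 5: parent_dir is NULL; no match; recursion stops.
Total rows emitted: 5.

5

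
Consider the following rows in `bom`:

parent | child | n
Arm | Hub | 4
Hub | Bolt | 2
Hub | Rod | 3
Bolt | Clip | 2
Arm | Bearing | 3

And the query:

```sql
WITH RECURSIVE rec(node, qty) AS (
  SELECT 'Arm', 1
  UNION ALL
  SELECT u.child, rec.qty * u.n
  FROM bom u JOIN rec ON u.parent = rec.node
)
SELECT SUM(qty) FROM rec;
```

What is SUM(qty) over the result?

44

Base: (Arm, qty=1).
Iteration 1: components of {Arm} -> Bearing = 1*3 = 3, Hub = 1*4 = 4.
Iteration 2: components of {Bearing,Hub} -> Bolt = 4*2 = 8, Rod = 4*3 = 12.
Iteration 3: components of {Bolt,Rod} -> Clip = 8*2 = 16.
Iteration 4: no further components; recursion stops.
SUM(qty) = 1 + 4 + 3 + 8 + 12 + 16 = 44.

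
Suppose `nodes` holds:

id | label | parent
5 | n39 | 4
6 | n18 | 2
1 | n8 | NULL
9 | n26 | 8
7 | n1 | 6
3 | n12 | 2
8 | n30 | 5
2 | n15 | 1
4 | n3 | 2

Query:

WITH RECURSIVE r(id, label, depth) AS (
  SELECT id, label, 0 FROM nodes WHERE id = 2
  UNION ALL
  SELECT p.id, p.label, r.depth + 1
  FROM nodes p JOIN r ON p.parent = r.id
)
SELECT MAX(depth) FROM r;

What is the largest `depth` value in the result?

Base: id=2 (n15) at depth 0.
Iteration 1: rows with parent in {2} -> n12 (id 3, depth 1), n3 (id 4, depth 1), n18 (id 6, depth 1).
Iteration 2: rows with parent in {3,4,6} -> n39 (id 5, depth 2), n1 (id 7, depth 2).
Iteration 3: rows with parent in {5,7} -> n30 (id 8, depth 3).
Iteration 4: rows with parent in {8} -> n26 (id 9, depth 4).
Iteration 5: no rows with parent in {9}; recursion stops.
depth values: 0, 1, 1, 1, 2, 2, 3, 4; the maximum is 4.

4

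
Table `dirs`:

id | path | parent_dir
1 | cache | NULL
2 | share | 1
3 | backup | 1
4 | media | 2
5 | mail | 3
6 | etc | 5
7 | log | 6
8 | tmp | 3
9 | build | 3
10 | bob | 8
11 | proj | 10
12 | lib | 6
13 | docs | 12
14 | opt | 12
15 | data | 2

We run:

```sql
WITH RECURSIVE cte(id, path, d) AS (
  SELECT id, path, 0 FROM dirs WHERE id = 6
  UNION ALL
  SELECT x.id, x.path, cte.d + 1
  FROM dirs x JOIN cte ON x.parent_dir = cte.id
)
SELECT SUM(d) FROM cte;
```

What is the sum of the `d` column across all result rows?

Base: id=6 (etc) at d 0.
Iteration 1: rows with parent_dir in {6} -> log (id 7, d 1), lib (id 12, d 1).
Iteration 2: rows with parent_dir in {7,12} -> docs (id 13, d 2), opt (id 14, d 2).
Iteration 3: no rows with parent_dir in {13,14}; recursion stops.
SUM(d) = 0 + 1 + 1 + 2 + 2 = 6.

6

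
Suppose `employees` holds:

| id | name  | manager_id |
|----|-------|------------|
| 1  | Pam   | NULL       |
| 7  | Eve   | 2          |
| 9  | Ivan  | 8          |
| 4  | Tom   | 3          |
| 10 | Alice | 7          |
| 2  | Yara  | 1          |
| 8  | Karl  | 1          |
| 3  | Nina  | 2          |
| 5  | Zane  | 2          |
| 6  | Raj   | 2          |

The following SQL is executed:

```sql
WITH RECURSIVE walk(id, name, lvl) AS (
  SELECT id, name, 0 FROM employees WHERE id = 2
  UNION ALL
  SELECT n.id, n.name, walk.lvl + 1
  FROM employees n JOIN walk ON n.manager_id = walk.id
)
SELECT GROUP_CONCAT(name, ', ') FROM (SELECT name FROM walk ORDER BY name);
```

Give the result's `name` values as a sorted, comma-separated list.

Alice, Eve, Nina, Raj, Tom, Yara, Zane

Base: id=2 (Yara) at lvl 0.
Iteration 1: rows with manager_id in {2} -> Nina (id 3, lvl 1), Zane (id 5, lvl 1), Raj (id 6, lvl 1), Eve (id 7, lvl 1).
Iteration 2: rows with manager_id in {3,5,6,7} -> Tom (id 4, lvl 2), Alice (id 10, lvl 2).
Iteration 3: no rows with manager_id in {4,10}; recursion stops.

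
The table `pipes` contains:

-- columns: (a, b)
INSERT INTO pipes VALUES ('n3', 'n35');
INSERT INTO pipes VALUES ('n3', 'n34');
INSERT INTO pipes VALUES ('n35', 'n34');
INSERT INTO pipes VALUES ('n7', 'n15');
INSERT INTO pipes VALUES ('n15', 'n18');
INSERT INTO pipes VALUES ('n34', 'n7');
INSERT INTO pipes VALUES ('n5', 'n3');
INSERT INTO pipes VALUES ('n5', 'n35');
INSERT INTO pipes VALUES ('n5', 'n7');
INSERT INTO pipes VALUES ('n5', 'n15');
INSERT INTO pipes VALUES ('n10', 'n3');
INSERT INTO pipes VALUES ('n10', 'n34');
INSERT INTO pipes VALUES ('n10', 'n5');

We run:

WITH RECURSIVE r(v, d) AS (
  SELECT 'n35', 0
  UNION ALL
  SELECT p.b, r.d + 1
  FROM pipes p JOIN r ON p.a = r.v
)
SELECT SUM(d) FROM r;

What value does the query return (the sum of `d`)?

10

Base: (n35, d=0).
Iteration 1: edges from {n35} -> (n34, d=1).
Iteration 2: edges from {n34} -> (n7, d=2).
Iteration 3: edges from {n7} -> (n15, d=3).
Iteration 4: edges from {n15} -> (n18, d=4).
Iteration 5: no outgoing edges from {n18}; recursion stops.
SUM(d) = 0 + 1 + 2 + 3 + 4 = 10.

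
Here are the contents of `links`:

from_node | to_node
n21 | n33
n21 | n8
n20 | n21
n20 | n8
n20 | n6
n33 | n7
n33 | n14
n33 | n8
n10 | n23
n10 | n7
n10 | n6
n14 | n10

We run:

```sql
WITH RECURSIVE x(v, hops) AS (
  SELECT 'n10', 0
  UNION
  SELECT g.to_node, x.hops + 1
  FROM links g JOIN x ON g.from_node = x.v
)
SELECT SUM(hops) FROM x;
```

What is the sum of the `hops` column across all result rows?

3

Base: (n10, hops=0).
Iteration 1: edges from {n10} -> (n23, hops=1), (n6, hops=1), (n7, hops=1).
Iteration 2: no outgoing edges from {n23,n6,n7}; recursion stops.
SUM(hops) = 0 + 1 + 1 + 1 = 3.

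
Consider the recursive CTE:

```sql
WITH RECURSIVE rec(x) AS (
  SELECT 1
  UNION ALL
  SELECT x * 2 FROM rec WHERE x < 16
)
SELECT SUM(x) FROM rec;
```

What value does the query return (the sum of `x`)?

Base: x=1.
Iteration 1: 1 < 16 holds -> x = 1 * 2 = 2.
Iteration 2: 2 < 16 holds -> x = 2 * 2 = 4.
Iteration 3: 4 < 16 holds -> x = 4 * 2 = 8.
Iteration 4: 8 < 16 holds -> x = 8 * 2 = 16.
Iteration 5: 16 < 16 fails; recursion stops.
SUM(x) = 1 + 2 + 4 + 8 + 16 = 31.

31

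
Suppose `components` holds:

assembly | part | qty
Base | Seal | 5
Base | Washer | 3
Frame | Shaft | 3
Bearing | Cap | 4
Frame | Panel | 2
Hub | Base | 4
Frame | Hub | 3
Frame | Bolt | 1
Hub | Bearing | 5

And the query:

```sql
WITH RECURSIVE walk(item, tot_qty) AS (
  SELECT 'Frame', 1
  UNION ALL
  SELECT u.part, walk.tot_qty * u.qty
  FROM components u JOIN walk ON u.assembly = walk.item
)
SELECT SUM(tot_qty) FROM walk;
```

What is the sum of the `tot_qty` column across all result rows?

Base: (Frame, tot_qty=1).
Iteration 1: components of {Frame} -> Bolt = 1*1 = 1, Hub = 1*3 = 3, Panel = 1*2 = 2, Shaft = 1*3 = 3.
Iteration 2: components of {Bolt,Hub,Panel,Shaft} -> Base = 3*4 = 12, Bearing = 3*5 = 15.
Iteration 3: components of {Base,Bearing} -> Cap = 15*4 = 60, Seal = 12*5 = 60, Washer = 12*3 = 36.
Iteration 4: no further components; recursion stops.
SUM(tot_qty) = 1 + 3 + 2 + 3 + 1 + 15 + 12 + 60 + 60 + 36 = 193.

193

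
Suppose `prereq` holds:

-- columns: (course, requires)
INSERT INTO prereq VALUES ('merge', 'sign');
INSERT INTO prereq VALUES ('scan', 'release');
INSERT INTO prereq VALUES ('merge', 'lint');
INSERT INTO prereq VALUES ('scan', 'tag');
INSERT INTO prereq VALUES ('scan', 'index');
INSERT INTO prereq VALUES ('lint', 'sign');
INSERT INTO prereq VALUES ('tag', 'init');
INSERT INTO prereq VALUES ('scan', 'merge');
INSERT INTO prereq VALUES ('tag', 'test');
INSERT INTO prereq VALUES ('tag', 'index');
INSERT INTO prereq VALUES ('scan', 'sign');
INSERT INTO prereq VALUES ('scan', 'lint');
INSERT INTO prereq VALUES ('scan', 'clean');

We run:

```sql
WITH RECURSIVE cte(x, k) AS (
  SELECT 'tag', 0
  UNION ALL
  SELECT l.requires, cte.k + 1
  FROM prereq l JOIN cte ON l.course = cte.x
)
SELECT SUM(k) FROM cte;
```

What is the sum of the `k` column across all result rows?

Base: (tag, k=0).
Iteration 1: edges from {tag} -> (index, k=1), (init, k=1), (test, k=1).
Iteration 2: no outgoing edges from {index,init,test}; recursion stops.
SUM(k) = 0 + 1 + 1 + 1 = 3.

3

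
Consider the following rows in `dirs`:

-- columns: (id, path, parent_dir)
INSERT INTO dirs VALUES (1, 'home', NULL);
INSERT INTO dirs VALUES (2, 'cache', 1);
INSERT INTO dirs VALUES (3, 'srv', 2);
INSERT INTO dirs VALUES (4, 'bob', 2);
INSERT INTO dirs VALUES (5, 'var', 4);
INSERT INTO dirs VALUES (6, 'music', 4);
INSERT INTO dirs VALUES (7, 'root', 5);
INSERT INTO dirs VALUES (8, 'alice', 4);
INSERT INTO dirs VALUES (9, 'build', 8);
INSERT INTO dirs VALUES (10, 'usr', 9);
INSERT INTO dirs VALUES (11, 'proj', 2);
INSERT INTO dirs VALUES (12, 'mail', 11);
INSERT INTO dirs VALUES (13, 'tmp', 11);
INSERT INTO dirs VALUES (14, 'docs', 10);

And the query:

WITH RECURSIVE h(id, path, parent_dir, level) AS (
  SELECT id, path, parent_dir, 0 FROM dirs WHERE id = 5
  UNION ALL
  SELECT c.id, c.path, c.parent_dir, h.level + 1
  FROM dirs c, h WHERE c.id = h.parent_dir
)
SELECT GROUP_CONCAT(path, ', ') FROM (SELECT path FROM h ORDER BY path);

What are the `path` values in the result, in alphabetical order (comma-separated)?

bob, cache, home, var

Base: id=5 (var), parent_dir=4, level 0.
Iteration 1: join on id=4 -> bob (id 4, parent_dir=2, level 1).
Iteration 2: join on id=2 -> cache (id 2, parent_dir=1, level 2).
Iteration 3: join on id=1 -> home (id 1, parent_dir=NULL, level 3).
Iteration 4: parent_dir is NULL; no match; recursion stops.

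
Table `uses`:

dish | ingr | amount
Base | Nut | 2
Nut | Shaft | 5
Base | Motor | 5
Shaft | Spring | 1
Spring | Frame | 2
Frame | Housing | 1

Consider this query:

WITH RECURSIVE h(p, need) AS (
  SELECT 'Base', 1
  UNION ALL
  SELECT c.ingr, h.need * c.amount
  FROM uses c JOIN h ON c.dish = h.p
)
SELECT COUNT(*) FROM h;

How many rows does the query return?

7

Base: (Base, need=1).
Iteration 1: components of {Base} -> Motor = 1*5 = 5, Nut = 1*2 = 2.
Iteration 2: components of {Motor,Nut} -> Shaft = 2*5 = 10.
Iteration 3: components of {Shaft} -> Spring = 10*1 = 10.
Iteration 4: components of {Spring} -> Frame = 10*2 = 20.
Iteration 5: components of {Frame} -> Housing = 20*1 = 20.
Iteration 6: no further components; recursion stops.
Total rows emitted: 7.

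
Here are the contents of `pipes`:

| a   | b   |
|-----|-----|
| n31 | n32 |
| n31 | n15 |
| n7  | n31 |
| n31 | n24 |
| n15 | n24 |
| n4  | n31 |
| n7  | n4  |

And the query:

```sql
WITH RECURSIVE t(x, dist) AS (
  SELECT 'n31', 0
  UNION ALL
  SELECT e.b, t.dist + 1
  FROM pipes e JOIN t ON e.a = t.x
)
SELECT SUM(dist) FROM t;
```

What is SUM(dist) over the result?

Base: (n31, dist=0).
Iteration 1: edges from {n31} -> (n15, dist=1), (n24, dist=1), (n32, dist=1).
Iteration 2: edges from {n15,n24,n32} -> (n24, dist=2).
Iteration 3: no outgoing edges from {n24}; recursion stops.
SUM(dist) = 0 + 1 + 1 + 1 + 2 = 5.

5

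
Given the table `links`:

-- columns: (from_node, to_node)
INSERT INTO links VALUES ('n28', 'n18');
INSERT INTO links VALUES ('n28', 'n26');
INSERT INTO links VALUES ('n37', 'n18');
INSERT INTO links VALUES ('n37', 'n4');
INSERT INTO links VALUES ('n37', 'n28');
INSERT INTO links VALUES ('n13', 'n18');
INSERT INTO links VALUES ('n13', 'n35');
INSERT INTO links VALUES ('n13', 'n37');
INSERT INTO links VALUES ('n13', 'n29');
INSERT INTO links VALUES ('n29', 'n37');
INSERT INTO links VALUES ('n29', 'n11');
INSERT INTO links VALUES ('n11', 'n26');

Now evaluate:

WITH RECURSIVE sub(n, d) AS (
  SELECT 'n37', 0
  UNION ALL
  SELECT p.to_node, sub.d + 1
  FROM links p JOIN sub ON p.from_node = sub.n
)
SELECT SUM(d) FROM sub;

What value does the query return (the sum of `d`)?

7

Base: (n37, d=0).
Iteration 1: edges from {n37} -> (n18, d=1), (n28, d=1), (n4, d=1).
Iteration 2: edges from {n18,n28,n4} -> (n18, d=2), (n26, d=2).
Iteration 3: no outgoing edges from {n18,n26}; recursion stops.
SUM(d) = 0 + 1 + 1 + 1 + 2 + 2 = 7.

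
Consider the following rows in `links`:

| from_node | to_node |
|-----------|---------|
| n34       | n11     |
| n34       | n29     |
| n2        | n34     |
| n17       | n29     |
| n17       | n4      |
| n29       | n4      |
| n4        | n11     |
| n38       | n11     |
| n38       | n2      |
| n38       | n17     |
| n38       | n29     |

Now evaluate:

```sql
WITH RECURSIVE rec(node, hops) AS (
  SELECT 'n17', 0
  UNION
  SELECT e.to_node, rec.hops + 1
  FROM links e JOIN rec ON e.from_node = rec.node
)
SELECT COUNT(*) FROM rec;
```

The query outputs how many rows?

6

Base: (n17, hops=0).
Iteration 1: edges from {n17} -> (n29, hops=1), (n4, hops=1).
Iteration 2: edges from {n29,n4} -> (n11, hops=2), (n4, hops=2).
Iteration 3: edges from {n11,n4} -> (n11, hops=3).
Iteration 4: no outgoing edges from {n11}; recursion stops.
Total rows emitted: 6.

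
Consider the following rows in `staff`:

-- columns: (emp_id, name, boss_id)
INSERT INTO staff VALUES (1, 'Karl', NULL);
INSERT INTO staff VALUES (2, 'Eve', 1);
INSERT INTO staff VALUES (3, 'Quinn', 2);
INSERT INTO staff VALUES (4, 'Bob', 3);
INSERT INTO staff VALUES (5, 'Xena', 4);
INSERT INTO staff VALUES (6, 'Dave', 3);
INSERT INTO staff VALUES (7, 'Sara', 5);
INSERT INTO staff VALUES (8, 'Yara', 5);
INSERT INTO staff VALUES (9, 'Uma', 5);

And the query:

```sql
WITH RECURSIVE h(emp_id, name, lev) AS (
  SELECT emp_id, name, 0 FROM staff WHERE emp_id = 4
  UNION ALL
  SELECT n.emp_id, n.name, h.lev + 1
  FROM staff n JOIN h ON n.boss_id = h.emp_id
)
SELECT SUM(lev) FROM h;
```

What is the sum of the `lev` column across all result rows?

7

Base: emp_id=4 (Bob) at lev 0.
Iteration 1: rows with boss_id in {4} -> Xena (id 5, lev 1).
Iteration 2: rows with boss_id in {5} -> Sara (id 7, lev 2), Yara (id 8, lev 2), Uma (id 9, lev 2).
Iteration 3: no rows with boss_id in {7,8,9}; recursion stops.
SUM(lev) = 0 + 1 + 2 + 2 + 2 = 7.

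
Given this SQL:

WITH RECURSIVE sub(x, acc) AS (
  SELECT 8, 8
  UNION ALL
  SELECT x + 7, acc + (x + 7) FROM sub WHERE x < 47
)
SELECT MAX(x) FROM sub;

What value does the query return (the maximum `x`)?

Base: x=8, acc=8.
Iteration 1: 8 < 47 holds -> x = 8 + 7 = 15, acc = 8 + 15 = 23.
Iteration 2: 15 < 47 holds -> x = 15 + 7 = 22, acc = 23 + 22 = 45.
Iteration 3: 22 < 47 holds -> x = 22 + 7 = 29, acc = 45 + 29 = 74.
Iteration 4: 29 < 47 holds -> x = 29 + 7 = 36, acc = 74 + 36 = 110.
Iteration 5: 36 < 47 holds -> x = 36 + 7 = 43, acc = 110 + 43 = 153.
Iteration 6: 43 < 47 holds -> x = 43 + 7 = 50, acc = 153 + 50 = 203.
Iteration 7: 50 < 47 fails; recursion stops.
x values: 8, 15, 22, 29, 36, 43, 50; the maximum is 50.

50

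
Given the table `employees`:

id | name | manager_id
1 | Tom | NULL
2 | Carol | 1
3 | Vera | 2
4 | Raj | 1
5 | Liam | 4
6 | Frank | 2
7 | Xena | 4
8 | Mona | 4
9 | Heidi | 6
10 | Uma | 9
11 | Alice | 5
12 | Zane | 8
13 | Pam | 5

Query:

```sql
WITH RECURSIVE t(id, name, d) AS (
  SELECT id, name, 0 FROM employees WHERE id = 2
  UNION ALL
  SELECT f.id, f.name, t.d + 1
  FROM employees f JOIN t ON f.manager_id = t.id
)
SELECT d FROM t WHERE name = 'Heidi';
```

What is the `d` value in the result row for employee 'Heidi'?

Base: id=2 (Carol) at d 0.
Iteration 1: rows with manager_id in {2} -> Vera (id 3, d 1), Frank (id 6, d 1).
Iteration 2: rows with manager_id in {3,6} -> Heidi (id 9, d 2).
Iteration 3: rows with manager_id in {9} -> Uma (id 10, d 3).
Iteration 4: no rows with manager_id in {10}; recursion stops.

2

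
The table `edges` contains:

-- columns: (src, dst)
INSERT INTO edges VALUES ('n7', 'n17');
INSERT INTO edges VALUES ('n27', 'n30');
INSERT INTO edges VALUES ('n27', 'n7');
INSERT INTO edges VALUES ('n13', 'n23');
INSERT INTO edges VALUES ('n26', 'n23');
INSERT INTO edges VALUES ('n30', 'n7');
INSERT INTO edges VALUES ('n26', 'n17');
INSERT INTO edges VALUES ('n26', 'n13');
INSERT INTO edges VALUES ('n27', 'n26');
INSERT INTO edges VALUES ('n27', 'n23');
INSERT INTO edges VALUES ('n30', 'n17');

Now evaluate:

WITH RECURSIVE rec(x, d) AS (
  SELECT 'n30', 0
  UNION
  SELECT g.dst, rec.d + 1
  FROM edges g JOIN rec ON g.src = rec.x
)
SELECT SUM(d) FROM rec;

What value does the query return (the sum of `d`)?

Base: (n30, d=0).
Iteration 1: edges from {n30} -> (n17, d=1), (n7, d=1).
Iteration 2: edges from {n17,n7} -> (n17, d=2).
Iteration 3: no outgoing edges from {n17}; recursion stops.
SUM(d) = 0 + 1 + 1 + 2 = 4.

4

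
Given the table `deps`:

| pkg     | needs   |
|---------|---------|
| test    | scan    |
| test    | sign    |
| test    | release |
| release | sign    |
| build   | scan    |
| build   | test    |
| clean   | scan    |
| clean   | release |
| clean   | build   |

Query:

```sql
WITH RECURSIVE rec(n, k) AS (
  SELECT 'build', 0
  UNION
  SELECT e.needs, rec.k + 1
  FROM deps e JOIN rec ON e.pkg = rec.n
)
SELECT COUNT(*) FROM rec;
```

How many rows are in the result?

Base: (build, k=0).
Iteration 1: edges from {build} -> (scan, k=1), (test, k=1).
Iteration 2: edges from {scan,test} -> (release, k=2), (scan, k=2), (sign, k=2).
Iteration 3: edges from {release,scan,sign} -> (sign, k=3).
Iteration 4: no outgoing edges from {sign}; recursion stops.
Total rows emitted: 7.

7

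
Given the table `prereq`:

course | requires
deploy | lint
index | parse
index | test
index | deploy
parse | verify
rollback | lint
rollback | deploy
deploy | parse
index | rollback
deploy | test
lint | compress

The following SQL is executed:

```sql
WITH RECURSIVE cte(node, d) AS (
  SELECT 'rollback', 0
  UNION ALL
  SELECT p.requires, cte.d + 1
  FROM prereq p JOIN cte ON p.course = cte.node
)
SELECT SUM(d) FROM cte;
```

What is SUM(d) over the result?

16

Base: (rollback, d=0).
Iteration 1: edges from {rollback} -> (deploy, d=1), (lint, d=1).
Iteration 2: edges from {deploy,lint} -> (compress, d=2), (lint, d=2), (parse, d=2), (test, d=2).
Iteration 3: edges from {compress,lint,parse,test} -> (compress, d=3), (verify, d=3).
Iteration 4: no outgoing edges from {compress,verify}; recursion stops.
SUM(d) = 0 + 1 + 1 + 2 + 2 + 2 + 2 + 3 + 3 = 16.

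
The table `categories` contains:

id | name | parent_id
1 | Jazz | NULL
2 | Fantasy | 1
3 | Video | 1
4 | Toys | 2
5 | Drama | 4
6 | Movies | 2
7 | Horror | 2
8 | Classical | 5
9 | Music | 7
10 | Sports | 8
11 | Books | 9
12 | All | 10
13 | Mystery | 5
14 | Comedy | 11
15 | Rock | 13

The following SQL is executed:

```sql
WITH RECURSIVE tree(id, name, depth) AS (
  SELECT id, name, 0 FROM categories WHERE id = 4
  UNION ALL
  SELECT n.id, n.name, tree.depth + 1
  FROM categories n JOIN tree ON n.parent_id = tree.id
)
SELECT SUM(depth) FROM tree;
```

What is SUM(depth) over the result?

Base: id=4 (Toys) at depth 0.
Iteration 1: rows with parent_id in {4} -> Drama (id 5, depth 1).
Iteration 2: rows with parent_id in {5} -> Classical (id 8, depth 2), Mystery (id 13, depth 2).
Iteration 3: rows with parent_id in {8,13} -> Sports (id 10, depth 3), Rock (id 15, depth 3).
Iteration 4: rows with parent_id in {10,15} -> All (id 12, depth 4).
Iteration 5: no rows with parent_id in {12}; recursion stops.
SUM(depth) = 0 + 1 + 2 + 2 + 3 + 3 + 4 = 15.

15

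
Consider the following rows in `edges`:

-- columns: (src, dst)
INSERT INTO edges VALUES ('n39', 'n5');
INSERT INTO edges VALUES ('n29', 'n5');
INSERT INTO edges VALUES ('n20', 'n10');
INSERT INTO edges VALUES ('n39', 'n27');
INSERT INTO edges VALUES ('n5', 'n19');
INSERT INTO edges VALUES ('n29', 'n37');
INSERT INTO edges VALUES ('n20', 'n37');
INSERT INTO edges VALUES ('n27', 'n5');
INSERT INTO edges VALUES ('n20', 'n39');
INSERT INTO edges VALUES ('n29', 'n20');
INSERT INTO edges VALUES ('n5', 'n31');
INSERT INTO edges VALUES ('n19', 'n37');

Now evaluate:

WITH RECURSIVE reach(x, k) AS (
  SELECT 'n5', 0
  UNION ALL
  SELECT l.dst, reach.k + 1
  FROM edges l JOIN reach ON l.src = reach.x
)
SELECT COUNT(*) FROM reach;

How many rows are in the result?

Base: (n5, k=0).
Iteration 1: edges from {n5} -> (n19, k=1), (n31, k=1).
Iteration 2: edges from {n19,n31} -> (n37, k=2).
Iteration 3: no outgoing edges from {n37}; recursion stops.
Total rows emitted: 4.

4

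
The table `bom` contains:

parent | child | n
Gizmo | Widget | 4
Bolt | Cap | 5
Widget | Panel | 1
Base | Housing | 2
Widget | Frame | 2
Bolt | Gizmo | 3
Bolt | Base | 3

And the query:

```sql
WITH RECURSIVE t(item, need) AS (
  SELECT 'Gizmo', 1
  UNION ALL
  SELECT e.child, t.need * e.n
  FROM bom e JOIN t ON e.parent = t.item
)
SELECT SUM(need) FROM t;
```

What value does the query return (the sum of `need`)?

17

Base: (Gizmo, need=1).
Iteration 1: components of {Gizmo} -> Widget = 1*4 = 4.
Iteration 2: components of {Widget} -> Frame = 4*2 = 8, Panel = 4*1 = 4.
Iteration 3: no further components; recursion stops.
SUM(need) = 1 + 4 + 8 + 4 = 17.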